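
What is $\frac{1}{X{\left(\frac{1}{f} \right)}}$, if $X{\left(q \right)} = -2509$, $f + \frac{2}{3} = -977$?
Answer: $- \frac{1}{2509} \approx -0.00039857$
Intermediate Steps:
$f = - \frac{2933}{3}$ ($f = - \frac{2}{3} - 977 = - \frac{2933}{3} \approx -977.67$)
$\frac{1}{X{\left(\frac{1}{f} \right)}} = \frac{1}{-2509} = - \frac{1}{2509}$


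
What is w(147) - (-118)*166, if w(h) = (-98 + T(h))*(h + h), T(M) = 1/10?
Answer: -45973/5 ≈ -9194.6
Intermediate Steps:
T(M) = ⅒
w(h) = -979*h/5 (w(h) = (-98 + ⅒)*(h + h) = -979*h/5)
w(147) - (-118)*166 = -979/5*147 - (-118)*166 = -143913/5 - 1*(-19588) = -143913/5 + 19588 = -45973/5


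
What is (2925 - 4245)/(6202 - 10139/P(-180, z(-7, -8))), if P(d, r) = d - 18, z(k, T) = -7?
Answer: -52272/247627 ≈ -0.21109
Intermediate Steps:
P(d, r) = -18 + d
(2925 - 4245)/(6202 - 10139/P(-180, z(-7, -8))) = (2925 - 4245)/(6202 - 10139/(-18 - 180)) = -1320/(6202 - 10139/(-198)) = -1320/(6202 - 10139*(-1/198)) = -1320/(6202 + 10139/198) = -1320/1238135/198 = -1320*198/1238135 = -52272/247627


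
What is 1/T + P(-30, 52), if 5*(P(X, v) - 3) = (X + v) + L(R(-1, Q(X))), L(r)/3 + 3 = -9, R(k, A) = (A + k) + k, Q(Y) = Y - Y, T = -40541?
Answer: 40536/202705 ≈ 0.19998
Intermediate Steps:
Q(Y) = 0
R(k, A) = A + 2*k
L(r) = -36 (L(r) = -9 + 3*(-9) = -9 - 27 = -36)
P(X, v) = -21/5 + X/5 + v/5 (P(X, v) = 3 + ((X + v) - 36)/5 = 3 + (-36 + X + v)/5 = 3 + (-36/5 + X/5 + v/5) = -21/5 + X/5 + v/5)
1/T + P(-30, 52) = 1/(-40541) + (-21/5 + (⅕)*(-30) + (⅕)*52) = -1/40541 + (-21/5 - 6 + 52/5) = -1/40541 + ⅕ = 40536/202705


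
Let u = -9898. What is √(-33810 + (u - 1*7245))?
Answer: I*√50953 ≈ 225.73*I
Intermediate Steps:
√(-33810 + (u - 1*7245)) = √(-33810 + (-9898 - 1*7245)) = √(-33810 + (-9898 - 7245)) = √(-33810 - 17143) = √(-50953) = I*√50953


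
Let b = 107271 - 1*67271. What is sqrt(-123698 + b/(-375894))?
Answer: I*sqrt(485502351629298)/62649 ≈ 351.71*I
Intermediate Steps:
b = 40000 (b = 107271 - 67271 = 40000)
sqrt(-123698 + b/(-375894)) = sqrt(-123698 + 40000/(-375894)) = sqrt(-123698 + 40000*(-1/375894)) = sqrt(-123698 - 20000/187947) = sqrt(-23248688006/187947) = I*sqrt(485502351629298)/62649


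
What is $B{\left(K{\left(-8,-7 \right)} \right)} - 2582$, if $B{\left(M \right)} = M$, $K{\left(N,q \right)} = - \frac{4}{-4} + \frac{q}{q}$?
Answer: $-2580$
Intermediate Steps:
$K{\left(N,q \right)} = 2$ ($K{\left(N,q \right)} = \left(-4\right) \left(- \frac{1}{4}\right) + 1 = 1 + 1 = 2$)
$B{\left(K{\left(-8,-7 \right)} \right)} - 2582 = 2 - 2582 = -2580$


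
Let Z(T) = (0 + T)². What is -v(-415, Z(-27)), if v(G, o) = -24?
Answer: 24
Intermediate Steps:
Z(T) = T²
-v(-415, Z(-27)) = -1*(-24) = 24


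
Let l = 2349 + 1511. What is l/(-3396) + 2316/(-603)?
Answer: -94377/18961 ≈ -4.9774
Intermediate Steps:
l = 3860
l/(-3396) + 2316/(-603) = 3860/(-3396) + 2316/(-603) = 3860*(-1/3396) + 2316*(-1/603) = -965/849 - 772/201 = -94377/18961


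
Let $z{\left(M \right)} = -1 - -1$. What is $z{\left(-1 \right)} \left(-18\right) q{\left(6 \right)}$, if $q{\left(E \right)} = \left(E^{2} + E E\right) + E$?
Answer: $0$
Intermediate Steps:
$q{\left(E \right)} = E + 2 E^{2}$ ($q{\left(E \right)} = \left(E^{2} + E^{2}\right) + E = 2 E^{2} + E = E + 2 E^{2}$)
$z{\left(M \right)} = 0$ ($z{\left(M \right)} = -1 + 1 = 0$)
$z{\left(-1 \right)} \left(-18\right) q{\left(6 \right)} = 0 \left(-18\right) 6 \left(1 + 2 \cdot 6\right) = 0 \cdot 6 \left(1 + 12\right) = 0 \cdot 6 \cdot 13 = 0 \cdot 78 = 0$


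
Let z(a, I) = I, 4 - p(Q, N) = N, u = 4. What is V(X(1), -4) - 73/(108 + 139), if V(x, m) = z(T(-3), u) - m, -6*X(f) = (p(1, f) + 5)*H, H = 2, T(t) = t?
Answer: 1903/247 ≈ 7.7045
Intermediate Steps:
p(Q, N) = 4 - N
X(f) = -3 + f/3 (X(f) = -((4 - f) + 5)*2/6 = -(9 - f)*2/6 = -(18 - 2*f)/6 = -3 + f/3)
V(x, m) = 4 - m
V(X(1), -4) - 73/(108 + 139) = (4 - 1*(-4)) - 73/(108 + 139) = (4 + 4) - 73/247 = 8 - 73*1/247 = 8 - 73/247 = 1903/247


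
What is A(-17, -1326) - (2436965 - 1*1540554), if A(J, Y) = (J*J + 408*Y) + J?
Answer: -1437147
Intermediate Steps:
A(J, Y) = J + J² + 408*Y (A(J, Y) = (J² + 408*Y) + J = J + J² + 408*Y)
A(-17, -1326) - (2436965 - 1*1540554) = (-17 + (-17)² + 408*(-1326)) - (2436965 - 1*1540554) = (-17 + 289 - 541008) - (2436965 - 1540554) = -540736 - 1*896411 = -540736 - 896411 = -1437147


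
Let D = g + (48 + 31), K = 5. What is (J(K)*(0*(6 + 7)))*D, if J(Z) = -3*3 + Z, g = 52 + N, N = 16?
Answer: 0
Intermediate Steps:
g = 68 (g = 52 + 16 = 68)
J(Z) = -9 + Z
D = 147 (D = 68 + (48 + 31) = 68 + 79 = 147)
(J(K)*(0*(6 + 7)))*D = ((-9 + 5)*(0*(6 + 7)))*147 = -0*13*147 = -4*0*147 = 0*147 = 0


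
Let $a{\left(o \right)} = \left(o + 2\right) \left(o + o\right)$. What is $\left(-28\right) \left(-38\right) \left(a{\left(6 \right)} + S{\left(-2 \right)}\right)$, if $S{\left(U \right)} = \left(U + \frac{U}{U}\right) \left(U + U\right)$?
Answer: $106400$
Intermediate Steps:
$a{\left(o \right)} = 2 o \left(2 + o\right)$ ($a{\left(o \right)} = \left(2 + o\right) 2 o = 2 o \left(2 + o\right)$)
$S{\left(U \right)} = 2 U \left(1 + U\right)$ ($S{\left(U \right)} = \left(U + 1\right) 2 U = \left(1 + U\right) 2 U = 2 U \left(1 + U\right)$)
$\left(-28\right) \left(-38\right) \left(a{\left(6 \right)} + S{\left(-2 \right)}\right) = \left(-28\right) \left(-38\right) \left(2 \cdot 6 \left(2 + 6\right) + 2 \left(-2\right) \left(1 - 2\right)\right) = 1064 \left(2 \cdot 6 \cdot 8 + 2 \left(-2\right) \left(-1\right)\right) = 1064 \left(96 + 4\right) = 1064 \cdot 100 = 106400$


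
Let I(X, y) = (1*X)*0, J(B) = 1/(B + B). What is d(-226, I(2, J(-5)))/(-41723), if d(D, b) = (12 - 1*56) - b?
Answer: 4/3793 ≈ 0.0010546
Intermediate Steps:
J(B) = 1/(2*B)
I(X, y) = 0 (I(X, y) = X*0 = 0)
d(D, b) = -44 - b (d(D, b) = (12 - 56) - b = -44 - b)
d(-226, I(2, J(-5)))/(-41723) = (-44 - 1*0)/(-41723) = (-44 + 0)*(-1/41723) = -44*(-1/41723) = 4/3793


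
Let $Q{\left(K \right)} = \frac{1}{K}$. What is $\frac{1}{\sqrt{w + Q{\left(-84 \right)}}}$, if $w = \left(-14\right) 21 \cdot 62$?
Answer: $- \frac{2 i \sqrt{32154213}}{1531153} \approx - 0.0074068 i$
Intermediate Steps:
$w = -18228$ ($w = \left(-294\right) 62 = -18228$)
$\frac{1}{\sqrt{w + Q{\left(-84 \right)}}} = \frac{1}{\sqrt{-18228 + \frac{1}{-84}}} = \frac{1}{\sqrt{-18228 - \frac{1}{84}}} = \frac{1}{\sqrt{- \frac{1531153}{84}}} = \frac{1}{\frac{1}{42} i \sqrt{32154213}} = - \frac{2 i \sqrt{32154213}}{1531153}$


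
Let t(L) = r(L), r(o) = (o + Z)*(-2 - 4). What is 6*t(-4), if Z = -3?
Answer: 252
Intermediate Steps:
r(o) = 18 - 6*o (r(o) = (o - 3)*(-2 - 4) = (-3 + o)*(-6) = 18 - 6*o)
t(L) = 18 - 6*L
6*t(-4) = 6*(18 - 6*(-4)) = 6*(18 + 24) = 6*42 = 252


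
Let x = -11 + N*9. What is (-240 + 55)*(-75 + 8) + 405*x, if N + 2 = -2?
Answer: -6640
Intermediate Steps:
N = -4 (N = -2 - 2 = -4)
x = -47 (x = -11 - 4*9 = -11 - 36 = -47)
(-240 + 55)*(-75 + 8) + 405*x = (-240 + 55)*(-75 + 8) + 405*(-47) = -185*(-67) - 19035 = 12395 - 19035 = -6640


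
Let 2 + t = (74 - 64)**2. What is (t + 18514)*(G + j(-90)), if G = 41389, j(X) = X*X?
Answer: 921089268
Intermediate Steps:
j(X) = X**2
t = 98 (t = -2 + (74 - 64)**2 = -2 + 10**2 = -2 + 100 = 98)
(t + 18514)*(G + j(-90)) = (98 + 18514)*(41389 + (-90)**2) = 18612*(41389 + 8100) = 18612*49489 = 921089268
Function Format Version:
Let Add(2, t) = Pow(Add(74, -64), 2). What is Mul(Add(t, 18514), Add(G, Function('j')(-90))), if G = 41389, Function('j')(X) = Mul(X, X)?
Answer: 921089268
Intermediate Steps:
Function('j')(X) = Pow(X, 2)
t = 98 (t = Add(-2, Pow(Add(74, -64), 2)) = Add(-2, Pow(10, 2)) = Add(-2, 100) = 98)
Mul(Add(t, 18514), Add(G, Function('j')(-90))) = Mul(Add(98, 18514), Add(41389, Pow(-90, 2))) = Mul(18612, Add(41389, 8100)) = Mul(18612, 49489) = 921089268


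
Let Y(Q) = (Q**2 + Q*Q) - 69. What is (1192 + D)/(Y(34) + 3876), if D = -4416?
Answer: -3224/6119 ≈ -0.52688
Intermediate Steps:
Y(Q) = -69 + 2*Q**2 (Y(Q) = (Q**2 + Q**2) - 69 = 2*Q**2 - 69 = -69 + 2*Q**2)
(1192 + D)/(Y(34) + 3876) = (1192 - 4416)/((-69 + 2*34**2) + 3876) = -3224/((-69 + 2*1156) + 3876) = -3224/((-69 + 2312) + 3876) = -3224/(2243 + 3876) = -3224/6119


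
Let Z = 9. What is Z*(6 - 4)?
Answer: 18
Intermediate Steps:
Z*(6 - 4) = 9*(6 - 4) = 9*2 = 18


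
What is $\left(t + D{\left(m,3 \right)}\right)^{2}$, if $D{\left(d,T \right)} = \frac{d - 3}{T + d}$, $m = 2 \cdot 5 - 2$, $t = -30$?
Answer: $\frac{105625}{121} \approx 872.93$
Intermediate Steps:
$m = 8$ ($m = 10 - 2 = 8$)
$D{\left(d,T \right)} = \frac{-3 + d}{T + d}$
$\left(t + D{\left(m,3 \right)}\right)^{2} = \left(-30 + \frac{-3 + 8}{3 + 8}\right)^{2} = \left(-30 + \frac{1}{11} \cdot 5\right)^{2} = \left(-30 + \frac{5}{11}\right)^{2} = \left(- \frac{325}{11}\right)^{2} = \frac{105625}{121}$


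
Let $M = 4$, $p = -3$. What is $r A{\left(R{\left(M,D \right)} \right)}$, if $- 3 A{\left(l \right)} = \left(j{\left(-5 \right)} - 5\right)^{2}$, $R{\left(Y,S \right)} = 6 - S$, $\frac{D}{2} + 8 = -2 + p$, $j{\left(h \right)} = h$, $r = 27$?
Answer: $-900$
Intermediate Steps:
$D = -26$ ($D = -16 + 2 \left(-2 - 3\right) = -16 + 2 \left(-5\right) = -16 - 10 = -26$)
$A{\left(l \right)} = - \frac{100}{3}$ ($A{\left(l \right)} = - \frac{\left(-5 - 5\right)^{2}}{3} = - \frac{\left(-10\right)^{2}}{3} = \left(- \frac{1}{3}\right) 100 = - \frac{100}{3}$)
$r A{\left(R{\left(M,D \right)} \right)} = 27 \left(- \frac{100}{3}\right) = -900$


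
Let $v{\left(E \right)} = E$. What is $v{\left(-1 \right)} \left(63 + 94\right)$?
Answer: $-157$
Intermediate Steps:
$v{\left(-1 \right)} \left(63 + 94\right) = - (63 + 94) = \left(-1\right) 157 = -157$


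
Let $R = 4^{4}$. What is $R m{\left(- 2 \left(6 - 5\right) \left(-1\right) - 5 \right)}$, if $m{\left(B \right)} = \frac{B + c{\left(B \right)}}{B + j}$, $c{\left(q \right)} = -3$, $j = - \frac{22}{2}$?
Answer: $\frac{768}{7} \approx 109.71$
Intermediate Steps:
$j = -11$ ($j = \left(-22\right) \frac{1}{2} = -11$)
$m{\left(B \right)} = \frac{-3 + B}{-11 + B}$ ($m{\left(B \right)} = \frac{B - 3}{B - 11} = \frac{-3 + B}{-11 + B}$)
$R = 256$
$R m{\left(- 2 \left(6 - 5\right) \left(-1\right) - 5 \right)} = 256 \frac{-3 - \left(5 + 2 \left(6 - 5\right) \left(-1\right)\right)}{-11 - \left(5 + 2 \left(6 - 5\right) \left(-1\right)\right)} = 256 \frac{-3 - \left(5 + 2 \cdot 1 \left(-1\right)\right)}{-11 - \left(5 + 2 \cdot 1 \left(-1\right)\right)} = 256 \frac{-3 - 3}{-11 - 3} = 256 \frac{1}{-14} \left(-6\right) = 256 \left(\left(- \frac{1}{14}\right) \left(-6\right)\right) = 256 \cdot \frac{3}{7} = \frac{768}{7}$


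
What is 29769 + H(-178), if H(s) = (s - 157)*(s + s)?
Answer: 149029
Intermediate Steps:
H(s) = 2*s*(-157 + s) (H(s) = (-157 + s)*(2*s) = 2*s*(-157 + s))
29769 + H(-178) = 29769 + 2*(-178)*(-157 - 178) = 29769 + 2*(-178)*(-335) = 29769 + 119260 = 149029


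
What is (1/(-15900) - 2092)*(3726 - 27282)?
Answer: 65294878363/1325 ≈ 4.9279e+7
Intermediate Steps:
(1/(-15900) - 2092)*(3726 - 27282) = (-1/15900 - 2092)*(-23556) = -33262801/15900*(-23556) = 65294878363/1325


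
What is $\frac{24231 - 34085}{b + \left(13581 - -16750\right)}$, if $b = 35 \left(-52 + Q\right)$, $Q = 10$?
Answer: $- \frac{9854}{28861} \approx -0.34143$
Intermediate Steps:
$b = -1470$ ($b = 35 \left(-52 + 10\right) = 35 \left(-42\right) = -1470$)
$\frac{24231 - 34085}{b + \left(13581 - -16750\right)} = \frac{24231 - 34085}{-1470 + \left(13581 - -16750\right)} = - \frac{9854}{-1470 + \left(13581 + 16750\right)} = - \frac{9854}{-1470 + 30331} = - \frac{9854}{28861}$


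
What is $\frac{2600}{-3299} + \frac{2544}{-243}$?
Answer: $- \frac{3008152}{267219} \approx -11.257$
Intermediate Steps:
$\frac{2600}{-3299} + \frac{2544}{-243} = 2600 \left(- \frac{1}{3299}\right) + 2544 \left(- \frac{1}{243}\right) = - \frac{2600}{3299} - \frac{848}{81} = - \frac{3008152}{267219}$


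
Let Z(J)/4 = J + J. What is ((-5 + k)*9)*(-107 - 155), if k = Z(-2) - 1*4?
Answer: 58950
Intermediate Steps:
Z(J) = 8*J (Z(J) = 4*(J + J) = 4*(2*J) = 8*J)
k = -20 (k = 8*(-2) - 1*4 = -16 - 4 = -20)
((-5 + k)*9)*(-107 - 155) = ((-5 - 20)*9)*(-107 - 155) = -25*9*(-262) = -225*(-262) = 58950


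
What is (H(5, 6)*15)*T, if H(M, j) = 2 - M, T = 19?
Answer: -855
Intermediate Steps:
(H(5, 6)*15)*T = ((2 - 1*5)*15)*19 = ((2 - 5)*15)*19 = -3*15*19 = -45*19 = -855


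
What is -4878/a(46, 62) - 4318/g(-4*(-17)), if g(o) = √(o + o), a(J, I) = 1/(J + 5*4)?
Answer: -321948 - 127*√34/2 ≈ -3.2232e+5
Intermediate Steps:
a(J, I) = 1/(20 + J) (a(J, I) = 1/(J + 20) = 1/(20 + J))
g(o) = √2*√o (g(o) = √(2*o) = √2*√o)
-4878/a(46, 62) - 4318/g(-4*(-17)) = -4878/(1/(20 + 46)) - 4318*√34/68 = -4878/(1/66) - 4318*√34/68 = -4878/1/66 - 4318*√34/68 = -4878*66 - 4318*√34/68 = -321948 - 127*√34/2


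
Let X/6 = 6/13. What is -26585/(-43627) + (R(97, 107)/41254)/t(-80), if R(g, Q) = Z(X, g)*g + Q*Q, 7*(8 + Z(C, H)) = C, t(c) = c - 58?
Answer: 13730305891375/22601740943964 ≈ 0.60749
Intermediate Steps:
X = 36/13 (X = 6*(6/13) = 36/13 ≈ 2.7692)
t(c) = -58 + c
Z(C, H) = -8 + C/7
R(g, Q) = Q² - 692*g/91 (R(g, Q) = (-8 + (⅐)*(36/13))*g + Q*Q = (-8 + 36/91)*g + Q² = -692*g/91 + Q² = Q² - 692*g/91)
-26585/(-43627) + (R(97, 107)/41254)/t(-80) = -26585/(-43627) + ((107² - 692/91*97)/41254)/(-58 - 80) = -26585*(-1/43627) + ((11449 - 67124/91)*(1/41254))/(-138) = 26585/43627 + ((974735/91)*(1/41254))*(-1/138) = 26585/43627 + (974735/3754114)*(-1/138) = 26585/43627 - 974735/518067732 = 13730305891375/22601740943964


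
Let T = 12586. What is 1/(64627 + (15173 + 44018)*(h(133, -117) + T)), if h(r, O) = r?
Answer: 1/752914956 ≈ 1.3282e-9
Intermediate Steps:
1/(64627 + (15173 + 44018)*(h(133, -117) + T)) = 1/(64627 + (15173 + 44018)*(133 + 12586)) = 1/(64627 + 59191*12719) = 1/(64627 + 752850329) = 1/752914956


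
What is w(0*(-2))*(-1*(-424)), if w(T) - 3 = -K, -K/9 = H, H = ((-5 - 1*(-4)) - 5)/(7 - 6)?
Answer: -21624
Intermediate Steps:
H = -6 (H = ((-5 + 4) - 5)/1 = (-1 - 5)*1 = -6*1 = -6)
K = 54 (K = -9*(-6) = 54)
w(T) = -51 (w(T) = 3 - 1*54 = 3 - 54 = -51)
w(0*(-2))*(-1*(-424)) = -(-51)*(-424) = -51*424 = -21624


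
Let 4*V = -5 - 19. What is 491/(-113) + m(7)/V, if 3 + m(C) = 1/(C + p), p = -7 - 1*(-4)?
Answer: -10541/2712 ≈ -3.8868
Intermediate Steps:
V = -6 (V = (-5 - 19)/4 = (¼)*(-24) = -6)
p = -3 (p = -7 + 4 = -3)
m(C) = -3 + 1/(-3 + C) (m(C) = -3 + 1/(C - 3) = -3 + 1/(-3 + C))
491/(-113) + m(7)/V = 491/(-113) + ((10 - 3*7)/(-3 + 7))/(-6) = 491*(-1/113) + ((10 - 21)/4)*(-⅙) = -491/113 + ((¼)*(-11))*(-⅙) = -491/113 - 11/4*(-⅙) = -491/113 + 11/24 = -10541/2712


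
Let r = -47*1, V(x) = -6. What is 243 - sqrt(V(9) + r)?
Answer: 243 - I*sqrt(53) ≈ 243.0 - 7.2801*I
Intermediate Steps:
r = -47
243 - sqrt(V(9) + r) = 243 - sqrt(-6 - 47) = 243 - sqrt(-53) = 243 - I*sqrt(53)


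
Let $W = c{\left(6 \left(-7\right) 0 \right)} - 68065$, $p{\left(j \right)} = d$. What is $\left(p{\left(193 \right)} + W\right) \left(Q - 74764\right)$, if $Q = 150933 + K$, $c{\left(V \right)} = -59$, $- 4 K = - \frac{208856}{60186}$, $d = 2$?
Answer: $- \frac{156147873970528}{30093} \approx -5.1888 \cdot 10^{9}$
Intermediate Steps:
$K = \frac{26107}{30093}$ ($K = - \frac{\left(-208856\right) \frac{1}{60186}}{4} = \left(- \frac{1}{4}\right) \left(- \frac{104428}{30093}\right) = \frac{26107}{30093} \approx 0.86754$)
$p{\left(j \right)} = 2$
$W = -68124$ ($W = -59 - 68065 = -68124$)
$Q = \frac{4542052876}{30093}$ ($Q = 150933 + \frac{26107}{30093} = \frac{4542052876}{30093} \approx 1.5093 \cdot 10^{5}$)
$\left(p{\left(193 \right)} + W\right) \left(Q - 74764\right) = \left(2 - 68124\right) \left(\frac{4542052876}{30093} - 74764\right) = \left(-68122\right) \frac{2292179824}{30093} = - \frac{156147873970528}{30093}$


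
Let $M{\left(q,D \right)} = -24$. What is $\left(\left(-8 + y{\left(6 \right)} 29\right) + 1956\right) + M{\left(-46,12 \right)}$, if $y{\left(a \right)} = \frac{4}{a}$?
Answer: $\frac{5830}{3} \approx 1943.3$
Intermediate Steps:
$\left(\left(-8 + y{\left(6 \right)} 29\right) + 1956\right) + M{\left(-46,12 \right)} = \left(\left(-8 + \frac{4}{6} \cdot 29\right) + 1956\right) - 24 = \left(\left(-8 + 4 \cdot \frac{1}{6} \cdot 29\right) + 1956\right) - 24 = \left(\left(-8 + \frac{2}{3} \cdot 29\right) + 1956\right) - 24 = \left(\left(-8 + \frac{58}{3}\right) + 1956\right) - 24 = \left(\frac{34}{3} + 1956\right) - 24 = \frac{5902}{3} - 24 = \frac{5830}{3}$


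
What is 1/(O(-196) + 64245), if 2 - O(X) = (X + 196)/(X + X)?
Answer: 1/64247 ≈ 1.5565e-5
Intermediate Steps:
O(X) = 2 - (196 + X)/(2*X) (O(X) = 2 - (X + 196)/(X + X) = 2 - (196 + X)/(2*X))
1/(O(-196) + 64245) = 1/((3/2 - 98/(-196)) + 64245) = 1/((3/2 - 98*(-1/196)) + 64245) = 1/((3/2 + 1/2) + 64245) = 1/(2 + 64245) = 1/64247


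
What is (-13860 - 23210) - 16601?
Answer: -53671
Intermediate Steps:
(-13860 - 23210) - 16601 = -37070 - 16601 = -53671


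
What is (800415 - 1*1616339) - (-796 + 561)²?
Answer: -871149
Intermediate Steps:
(800415 - 1*1616339) - (-796 + 561)² = (800415 - 1616339) - 1*(-235)² = -815924 - 1*55225 = -815924 - 55225 = -871149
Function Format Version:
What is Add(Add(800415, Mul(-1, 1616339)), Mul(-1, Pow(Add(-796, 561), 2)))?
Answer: -871149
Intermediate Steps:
Add(Add(800415, Mul(-1, 1616339)), Mul(-1, Pow(Add(-796, 561), 2))) = Add(Add(800415, -1616339), Mul(-1, Pow(-235, 2))) = Add(-815924, Mul(-1, 55225)) = Add(-815924, -55225) = -871149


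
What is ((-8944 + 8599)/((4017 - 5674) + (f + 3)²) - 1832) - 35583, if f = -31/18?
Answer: -20067011905/536339 ≈ -37415.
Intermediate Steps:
f = -31/18 (f = -31*1/18 = -31/18 ≈ -1.7222)
((-8944 + 8599)/((4017 - 5674) + (f + 3)²) - 1832) - 35583 = ((-8944 + 8599)/((4017 - 5674) + (-31/18 + 3)²) - 1832) - 35583 = (-345/(-1657 + (23/18)²) - 1832) - 35583 = (-345/(-1657 + 529/324) - 1832) - 35583 = (-345/(-536339/324) - 1832) - 35583 = (-345*(-324/536339) - 1832) - 35583 = (111780/536339 - 1832) - 35583 = -982461268/536339 - 35583 = -20067011905/536339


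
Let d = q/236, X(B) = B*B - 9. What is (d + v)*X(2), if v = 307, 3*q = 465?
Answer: -363035/236 ≈ -1538.3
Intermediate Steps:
q = 155 (q = (⅓)*465 = 155)
X(B) = -9 + B² (X(B) = B² - 9 = -9 + B²)
d = 155/236 ≈ 0.65678
(d + v)*X(2) = (155/236 + 307)*(-9 + 2²) = 72607*(-9 + 4)/236 = (72607/236)*(-5) = -363035/236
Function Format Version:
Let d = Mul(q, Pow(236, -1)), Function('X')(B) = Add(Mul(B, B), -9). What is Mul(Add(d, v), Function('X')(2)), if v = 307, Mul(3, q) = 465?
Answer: Rational(-363035, 236) ≈ -1538.3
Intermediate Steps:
q = 155 (q = Mul(Rational(1, 3), 465) = 155)
Function('X')(B) = Add(-9, Pow(B, 2)) (Function('X')(B) = Add(Pow(B, 2), -9) = Add(-9, Pow(B, 2)))
d = Rational(155, 236) (d = Mul(155, Pow(236, -1)) = Mul(155, Rational(1, 236)) = Rational(155, 236) ≈ 0.65678)
Mul(Add(d, v), Function('X')(2)) = Mul(Add(Rational(155, 236), 307), Add(-9, Pow(2, 2))) = Mul(Rational(72607, 236), Add(-9, 4)) = Mul(Rational(72607, 236), -5) = Rational(-363035, 236)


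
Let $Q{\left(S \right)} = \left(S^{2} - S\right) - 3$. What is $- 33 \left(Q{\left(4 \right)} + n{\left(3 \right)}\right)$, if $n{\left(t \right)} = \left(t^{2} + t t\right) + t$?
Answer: $-990$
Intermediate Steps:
$n{\left(t \right)} = t + 2 t^{2}$ ($n{\left(t \right)} = \left(t^{2} + t^{2}\right) + t = 2 t^{2} + t = t + 2 t^{2}$)
$Q{\left(S \right)} = -3 + S^{2} - S$
$- 33 \left(Q{\left(4 \right)} + n{\left(3 \right)}\right) = - 33 \left(\left(-3 + 4^{2} - 4\right) + 3 \left(1 + 2 \cdot 3\right)\right) = - 33 \left(\left(-3 + 16 - 4\right) + 3 \left(1 + 6\right)\right) = - 33 \left(9 + 3 \cdot 7\right) = - 33 \left(9 + 21\right) = \left(-33\right) 30 = -990$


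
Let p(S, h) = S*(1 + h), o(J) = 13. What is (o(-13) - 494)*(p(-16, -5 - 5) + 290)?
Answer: -208754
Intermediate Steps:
(o(-13) - 494)*(p(-16, -5 - 5) + 290) = (13 - 494)*(-16*(1 + (-5 - 5)) + 290) = -481*(-16*(1 - 10) + 290) = -481*(-16*(-9) + 290) = -481*(144 + 290) = -481*434 = -208754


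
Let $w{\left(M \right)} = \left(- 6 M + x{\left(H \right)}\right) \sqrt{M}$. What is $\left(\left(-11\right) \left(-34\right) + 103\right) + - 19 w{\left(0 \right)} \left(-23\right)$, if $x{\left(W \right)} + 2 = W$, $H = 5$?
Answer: $477$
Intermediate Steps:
$x{\left(W \right)} = -2 + W$
$w{\left(M \right)} = \sqrt{M} \left(3 - 6 M\right)$ ($w{\left(M \right)} = \left(- 6 M + \left(-2 + 5\right)\right) \sqrt{M} = \left(- 6 M + 3\right) \sqrt{M} = \left(3 - 6 M\right) \sqrt{M} = \sqrt{M} \left(3 - 6 M\right)$)
$\left(\left(-11\right) \left(-34\right) + 103\right) + - 19 w{\left(0 \right)} \left(-23\right) = \left(\left(-11\right) \left(-34\right) + 103\right) + - 19 \sqrt{0} \left(3 - 0\right) \left(-23\right) = \left(374 + 103\right) + - 19 \cdot 0 \left(3 + 0\right) \left(-23\right) = 477 + - 19 \cdot 0 \cdot 3 \left(-23\right) = 477 + \left(-19\right) 0 \left(-23\right) = 477 + 0 \left(-23\right) = 477 + 0 = 477$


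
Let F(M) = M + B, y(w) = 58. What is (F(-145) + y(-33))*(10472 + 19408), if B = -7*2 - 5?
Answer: -3167280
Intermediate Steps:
B = -19 (B = -14 - 5 = -19)
F(M) = -19 + M (F(M) = M - 19 = -19 + M)
(F(-145) + y(-33))*(10472 + 19408) = ((-19 - 145) + 58)*(10472 + 19408) = (-164 + 58)*29880 = -106*29880 = -3167280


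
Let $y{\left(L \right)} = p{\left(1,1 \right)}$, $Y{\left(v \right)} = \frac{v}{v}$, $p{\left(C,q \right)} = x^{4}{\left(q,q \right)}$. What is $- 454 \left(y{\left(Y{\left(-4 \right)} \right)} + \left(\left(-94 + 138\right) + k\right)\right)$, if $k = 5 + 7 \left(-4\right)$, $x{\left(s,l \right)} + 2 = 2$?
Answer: $-9534$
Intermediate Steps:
$x{\left(s,l \right)} = 0$ ($x{\left(s,l \right)} = -2 + 2 = 0$)
$p{\left(C,q \right)} = 0$ ($p{\left(C,q \right)} = 0^{4} = 0$)
$Y{\left(v \right)} = 1$
$y{\left(L \right)} = 0$
$k = -23$ ($k = 5 - 28 = -23$)
$- 454 \left(y{\left(Y{\left(-4 \right)} \right)} + \left(\left(-94 + 138\right) + k\right)\right) = - 454 \left(0 + \left(\left(-94 + 138\right) - 23\right)\right) = - 454 \left(0 + \left(44 - 23\right)\right) = - 454 \left(0 + 21\right) = \left(-454\right) 21 = -9534$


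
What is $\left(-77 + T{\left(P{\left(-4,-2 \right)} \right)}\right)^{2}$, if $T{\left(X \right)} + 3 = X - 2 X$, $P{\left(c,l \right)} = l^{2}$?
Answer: $7056$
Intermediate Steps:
$T{\left(X \right)} = -3 - X$ ($T{\left(X \right)} = -3 + \left(X - 2 X\right) = -3 - X$)
$\left(-77 + T{\left(P{\left(-4,-2 \right)} \right)}\right)^{2} = \left(-77 - 7\right)^{2} = \left(-84\right)^{2} = 7056$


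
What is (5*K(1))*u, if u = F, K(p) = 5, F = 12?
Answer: 300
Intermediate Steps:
u = 12
(5*K(1))*u = (5*5)*12 = 25*12 = 300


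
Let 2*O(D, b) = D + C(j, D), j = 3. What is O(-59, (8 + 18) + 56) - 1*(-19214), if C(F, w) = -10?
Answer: 38359/2 ≈ 19180.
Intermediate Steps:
O(D, b) = -5 + D/2 (O(D, b) = (D - 10)/2 = (-10 + D)/2 = -5 + D/2)
O(-59, (8 + 18) + 56) - 1*(-19214) = (-5 + (½)*(-59)) - 1*(-19214) = (-5 - 59/2) + 19214 = -69/2 + 19214 = 38359/2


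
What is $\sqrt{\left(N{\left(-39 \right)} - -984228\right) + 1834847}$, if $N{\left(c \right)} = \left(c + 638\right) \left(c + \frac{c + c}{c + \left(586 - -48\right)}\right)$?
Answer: $\frac{2 \sqrt{247431212315}}{595} \approx 1672.0$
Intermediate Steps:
$N{\left(c \right)} = \left(638 + c\right) \left(c + \frac{2 c}{634 + c}\right)$ ($N{\left(c \right)} = \left(638 + c\right) \left(c + \frac{2 c}{c + \left(586 + 48\right)}\right) = \left(638 + c\right) \left(c + \frac{2 c}{c + 634}\right) = \left(638 + c\right) \left(c + \frac{2 c}{634 + c}\right)$)
$\sqrt{\left(N{\left(-39 \right)} - -984228\right) + 1834847} = \sqrt{\left(- \frac{39 \left(405768 + \left(-39\right)^{2} + 1274 \left(-39\right)\right)}{634 - 39} - -984228\right) + 1834847} = \sqrt{\left(- \frac{39 \left(405768 + 1521 - 49686\right)}{595} + 984228\right) + 1834847} = \sqrt{\left(\left(-39\right) \frac{1}{595} \cdot 357603 + 984228\right) + 1834847} = \sqrt{\left(- \frac{13946517}{595} + 984228\right) + 1834847} = \sqrt{\frac{571669143}{595} + 1834847} = \sqrt{\frac{1663403108}{595}} = \frac{2 \sqrt{247431212315}}{595}$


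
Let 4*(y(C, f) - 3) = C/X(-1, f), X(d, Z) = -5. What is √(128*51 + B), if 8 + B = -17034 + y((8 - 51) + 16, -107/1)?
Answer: I*√1050965/10 ≈ 102.52*I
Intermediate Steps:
y(C, f) = 3 - C/20 (y(C, f) = 3 + (C/(-5))/4 = 3 + (C*(-⅕))/4 = 3 + (-C/5)/4 = 3 - C/20)
B = -340753/20 (B = -8 + (-17034 + (3 - ((8 - 51) + 16)/20)) = -8 + (-17034 + (3 - (-43 + 16)/20)) = -8 + (-17034 + (3 - 1/20*(-27))) = -8 + (-17034 + (3 + 27/20)) = -8 + (-17034 + 87/20) = -8 - 340593/20 = -340753/20 ≈ -17038.)
√(128*51 + B) = √(128*51 - 340753/20) = √(6528 - 340753/20) = √(-210193/20) = I*√1050965/10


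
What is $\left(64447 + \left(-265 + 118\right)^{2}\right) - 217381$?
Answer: $-131325$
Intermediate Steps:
$\left(64447 + \left(-265 + 118\right)^{2}\right) - 217381 = \left(64447 + \left(-147\right)^{2}\right) - 217381 = \left(64447 + 21609\right) - 217381 = 86056 - 217381 = -131325$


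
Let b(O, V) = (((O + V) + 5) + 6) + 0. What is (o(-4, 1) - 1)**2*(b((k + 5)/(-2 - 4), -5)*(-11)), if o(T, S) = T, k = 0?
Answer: -8525/6 ≈ -1420.8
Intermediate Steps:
b(O, V) = 11 + O + V (b(O, V) = ((5 + O + V) + 6) + 0 = (11 + O + V) + 0 = 11 + O + V)
(o(-4, 1) - 1)**2*(b((k + 5)/(-2 - 4), -5)*(-11)) = (-4 - 1)**2*((11 + (0 + 5)/(-2 - 4) - 5)*(-11)) = (-5)**2*((11 + 5/(-6) - 5)*(-11)) = 25*((11 + 5*(-1/6) - 5)*(-11)) = 25*((11 - 5/6 - 5)*(-11)) = 25*((31/6)*(-11)) = 25*(-341/6) = -8525/6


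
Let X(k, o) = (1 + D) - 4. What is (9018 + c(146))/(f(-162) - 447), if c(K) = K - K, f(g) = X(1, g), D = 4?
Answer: -4509/223 ≈ -20.220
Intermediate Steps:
X(k, o) = 1 (X(k, o) = (1 + 4) - 4 = 5 - 4 = 1)
f(g) = 1
c(K) = 0
(9018 + c(146))/(f(-162) - 447) = (9018 + 0)/(1 - 447) = 9018/(-446) = 9018*(-1/446) = -4509/223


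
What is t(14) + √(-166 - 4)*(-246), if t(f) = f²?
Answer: 196 - 246*I*√170 ≈ 196.0 - 3207.4*I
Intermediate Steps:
t(14) + √(-166 - 4)*(-246) = 14² + √(-166 - 4)*(-246) = 196 + √(-170)*(-246) = 196 + (I*√170)*(-246) = 196 - 246*I*√170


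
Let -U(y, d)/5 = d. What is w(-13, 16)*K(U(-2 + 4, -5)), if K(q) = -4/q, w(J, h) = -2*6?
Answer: 48/25 ≈ 1.9200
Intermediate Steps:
U(y, d) = -5*d
w(J, h) = -12
w(-13, 16)*K(U(-2 + 4, -5)) = -(-48)/((-5*(-5))) = -(-48)/25 = -12*(-4/25) = 48/25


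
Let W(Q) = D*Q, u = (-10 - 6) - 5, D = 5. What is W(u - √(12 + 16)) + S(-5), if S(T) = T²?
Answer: -80 - 10*√7 ≈ -106.46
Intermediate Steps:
u = -21 (u = -16 - 5 = -21)
W(Q) = 5*Q
W(u - √(12 + 16)) + S(-5) = 5*(-21 - √(12 + 16)) + (-5)² = 5*(-21 - √28) + 25 = 5*(-21 - 2*√7) + 25 = (-105 - 10*√7) + 25 = -80 - 10*√7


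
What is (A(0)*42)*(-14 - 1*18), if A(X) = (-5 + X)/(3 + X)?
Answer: 2240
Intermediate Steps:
A(X) = (-5 + X)/(3 + X)
(A(0)*42)*(-14 - 1*18) = (((-5 + 0)/(3 + 0))*42)*(-14 - 1*18) = ((-5/3)*42)*(-14 - 18) = (((1/3)*(-5))*42)*(-32) = -5/3*42*(-32) = -70*(-32) = 2240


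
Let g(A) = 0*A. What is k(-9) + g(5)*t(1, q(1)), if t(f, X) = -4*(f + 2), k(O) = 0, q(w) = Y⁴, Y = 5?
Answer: 0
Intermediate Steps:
q(w) = 625 (q(w) = 5⁴ = 625)
t(f, X) = -8 - 4*f (t(f, X) = -4*(2 + f) = -8 - 4*f)
g(A) = 0
k(-9) + g(5)*t(1, q(1)) = 0 + 0*(-8 - 4*1) = 0 + 0*(-8 - 4) = 0 + 0*(-12) = 0 + 0 = 0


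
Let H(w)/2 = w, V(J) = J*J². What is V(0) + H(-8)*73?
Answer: -1168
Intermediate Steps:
V(J) = J³
H(w) = 2*w
V(0) + H(-8)*73 = 0³ + (2*(-8))*73 = 0 - 16*73 = 0 - 1168 = -1168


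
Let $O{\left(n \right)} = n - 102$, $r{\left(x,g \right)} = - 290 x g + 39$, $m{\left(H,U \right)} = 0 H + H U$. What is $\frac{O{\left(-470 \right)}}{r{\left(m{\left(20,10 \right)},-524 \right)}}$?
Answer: $- \frac{572}{30392039} \approx -1.8821 \cdot 10^{-5}$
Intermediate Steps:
$m{\left(H,U \right)} = H U$ ($m{\left(H,U \right)} = 0 + H U = H U$)
$r{\left(x,g \right)} = 39 - 290 g x$ ($r{\left(x,g \right)} = - 290 g x + 39 = 39 - 290 g x$)
$O{\left(n \right)} = -102 + n$ ($O{\left(n \right)} = n - 102 = -102 + n$)
$\frac{O{\left(-470 \right)}}{r{\left(m{\left(20,10 \right)},-524 \right)}} = \frac{-102 - 470}{39 - - 151960 \cdot 20 \cdot 10} = - \frac{572}{39 - \left(-151960\right) 200} = - \frac{572}{39 + 30392000} = - \frac{572}{30392039}$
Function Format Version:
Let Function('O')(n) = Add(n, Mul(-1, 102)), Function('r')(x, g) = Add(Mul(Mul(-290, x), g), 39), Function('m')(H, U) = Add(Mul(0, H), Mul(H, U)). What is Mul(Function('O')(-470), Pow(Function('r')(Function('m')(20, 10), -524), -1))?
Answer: Rational(-572, 30392039) ≈ -1.8821e-5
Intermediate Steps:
Function('m')(H, U) = Mul(H, U) (Function('m')(H, U) = Add(0, Mul(H, U)) = Mul(H, U))
Function('r')(x, g) = Add(39, Mul(-290, g, x)) (Function('r')(x, g) = Add(Mul(-290, g, x), 39) = Add(39, Mul(-290, g, x)))
Function('O')(n) = Add(-102, n) (Function('O')(n) = Add(n, -102) = Add(-102, n))
Mul(Function('O')(-470), Pow(Function('r')(Function('m')(20, 10), -524), -1)) = Mul(Add(-102, -470), Pow(Add(39, Mul(-290, -524, Mul(20, 10))), -1)) = Mul(-572, Pow(Add(39, Mul(-290, -524, 200)), -1)) = Mul(-572, Pow(Add(39, 30392000), -1)) = Mul(-572, Pow(30392039, -1)) = Mul(-572, Rational(1, 30392039)) = Rational(-572, 30392039)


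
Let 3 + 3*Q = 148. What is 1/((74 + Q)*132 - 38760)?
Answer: -1/22612 ≈ -4.4224e-5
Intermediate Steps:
Q = 145/3 (Q = -1 + (⅓)*148 = -1 + 148/3 = 145/3 ≈ 48.333)
1/((74 + Q)*132 - 38760) = 1/((74 + 145/3)*132 - 38760) = 1/((367/3)*132 - 38760) = 1/(16148 - 38760) = 1/(-22612) = -1/22612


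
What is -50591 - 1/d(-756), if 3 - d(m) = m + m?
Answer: -76645366/1515 ≈ -50591.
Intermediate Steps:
d(m) = 3 - 2*m (d(m) = 3 - (m + m) = 3 - 2*m)
-50591 - 1/d(-756) = -50591 - 1/(3 - 2*(-756)) = -50591 - 1/(3 + 1512) = -50591 - 1/1515 = -76645366/1515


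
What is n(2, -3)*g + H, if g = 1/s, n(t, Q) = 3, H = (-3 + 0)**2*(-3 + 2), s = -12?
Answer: -37/4 ≈ -9.2500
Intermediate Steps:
H = -9 (H = (-3)**2*(-1) = 9*(-1) = -9)
g = -1/12 (g = 1/(-12) = -1/12 ≈ -0.083333)
n(2, -3)*g + H = 3*(-1/12) - 9 = -1/4 - 9 = -37/4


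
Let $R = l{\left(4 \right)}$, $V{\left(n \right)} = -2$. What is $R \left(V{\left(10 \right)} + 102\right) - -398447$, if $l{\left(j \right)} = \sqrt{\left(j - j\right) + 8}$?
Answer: $398447 + 200 \sqrt{2} \approx 3.9873 \cdot 10^{5}$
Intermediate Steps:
$l{\left(j \right)} = 2 \sqrt{2}$ ($l{\left(j \right)} = \sqrt{0 + 8} = \sqrt{8} = 2 \sqrt{2}$)
$R = 2 \sqrt{2} \approx 2.8284$
$R \left(V{\left(10 \right)} + 102\right) - -398447 = 2 \sqrt{2} \left(-2 + 102\right) - -398447 = 2 \sqrt{2} \cdot 100 + 398447 = 200 \sqrt{2} + 398447 = 398447 + 200 \sqrt{2}$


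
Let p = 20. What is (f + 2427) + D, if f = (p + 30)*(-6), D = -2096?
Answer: 31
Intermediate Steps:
f = -300 (f = (20 + 30)*(-6) = 50*(-6) = -300)
(f + 2427) + D = (-300 + 2427) - 2096 = 2127 - 2096 = 31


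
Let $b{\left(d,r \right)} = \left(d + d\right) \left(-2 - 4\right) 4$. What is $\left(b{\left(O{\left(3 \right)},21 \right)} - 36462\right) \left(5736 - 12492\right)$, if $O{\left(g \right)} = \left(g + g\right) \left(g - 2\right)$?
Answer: $248283000$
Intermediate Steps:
$O{\left(g \right)} = 2 g \left(-2 + g\right)$
$b{\left(d,r \right)} = - 48 d$ ($b{\left(d,r \right)} = 2 d \left(-6\right) 4 = - 12 d 4 = - 48 d$)
$\left(b{\left(O{\left(3 \right)},21 \right)} - 36462\right) \left(5736 - 12492\right) = \left(- 48 \cdot 2 \cdot 3 \left(-2 + 3\right) - 36462\right) \left(5736 - 12492\right) = \left(- 48 \cdot 2 \cdot 3 \cdot 1 - 36462\right) \left(-6756\right) = \left(\left(-48\right) 6 - 36462\right) \left(-6756\right) = \left(-288 - 36462\right) \left(-6756\right) = \left(-36750\right) \left(-6756\right) = 248283000$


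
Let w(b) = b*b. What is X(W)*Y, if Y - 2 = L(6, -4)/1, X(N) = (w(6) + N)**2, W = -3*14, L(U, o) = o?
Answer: -72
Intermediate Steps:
w(b) = b**2
W = -42
X(N) = (36 + N)**2 (X(N) = (6**2 + N)**2 = (36 + N)**2)
Y = -2 (Y = 2 - 4/1 = 2 - 4*1 = 2 - 4 = -2)
X(W)*Y = (36 - 42)**2*(-2) = (-6)**2*(-2) = 36*(-2) = -72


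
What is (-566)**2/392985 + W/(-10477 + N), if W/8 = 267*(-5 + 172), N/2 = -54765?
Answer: -2481402508/1150267095 ≈ -2.1572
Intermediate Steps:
N = -109530 (N = 2*(-54765) = -109530)
W = 356712 (W = 8*(267*(-5 + 172)) = 8*(267*167) = 8*44589 = 356712)
(-566)**2/392985 + W/(-10477 + N) = (-566)**2/392985 + 356712/(-10477 - 109530) = 320356*(1/392985) + 356712/(-120007) = 320356/392985 + 356712*(-1/120007) = 320356/392985 - 356712/120007 = -2481402508/1150267095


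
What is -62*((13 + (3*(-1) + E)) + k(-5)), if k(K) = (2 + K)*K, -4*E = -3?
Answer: -3193/2 ≈ -1596.5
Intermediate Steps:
E = ¾ (E = -¼*(-3) = ¾ ≈ 0.75000)
k(K) = K*(2 + K)
-62*((13 + (3*(-1) + E)) + k(-5)) = -62*((13 + (3*(-1) + ¾)) - 5*(2 - 5)) = -62*((13 + (-3 + ¾)) - 5*(-3)) = -62*((13 - 9/4) + 15) = -62*(43/4 + 15) = -62*103/4 = -3193/2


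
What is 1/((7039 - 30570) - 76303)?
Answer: -1/99834 ≈ -1.0017e-5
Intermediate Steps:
1/((7039 - 30570) - 76303) = 1/(-23531 - 76303) = 1/(-99834) = -1/99834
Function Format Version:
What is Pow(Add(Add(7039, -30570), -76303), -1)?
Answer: Rational(-1, 99834) ≈ -1.0017e-5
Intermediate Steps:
Pow(Add(Add(7039, -30570), -76303), -1) = Pow(Add(-23531, -76303), -1) = Pow(-99834, -1) = Rational(-1, 99834)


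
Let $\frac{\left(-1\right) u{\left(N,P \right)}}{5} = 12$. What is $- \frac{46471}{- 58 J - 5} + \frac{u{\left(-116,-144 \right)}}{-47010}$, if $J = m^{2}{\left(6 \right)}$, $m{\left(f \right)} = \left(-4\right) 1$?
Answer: $\frac{72821923}{1462011} \approx 49.809$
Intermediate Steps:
$u{\left(N,P \right)} = -60$ ($u{\left(N,P \right)} = \left(-5\right) 12 = -60$)
$m{\left(f \right)} = -4$
$J = 16$ ($J = \left(-4\right)^{2} = 16$)
$- \frac{46471}{- 58 J - 5} + \frac{u{\left(-116,-144 \right)}}{-47010} = - \frac{46471}{\left(-58\right) 16 - 5} - \frac{60}{-47010} = - \frac{46471}{-928 - 5} - - \frac{2}{1567} = - \frac{46471}{-933} + \frac{2}{1567} = \left(-46471\right) \left(- \frac{1}{933}\right) + \frac{2}{1567} = \frac{46471}{933} + \frac{2}{1567} = \frac{72821923}{1462011}$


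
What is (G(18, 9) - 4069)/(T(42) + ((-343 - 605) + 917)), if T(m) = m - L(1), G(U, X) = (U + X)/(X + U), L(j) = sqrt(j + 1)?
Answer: -44748/119 - 4068*sqrt(2)/119 ≈ -424.38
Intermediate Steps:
L(j) = sqrt(1 + j)
G(U, X) = 1 (G(U, X) = (U + X)/(U + X) = 1)
T(m) = m - sqrt(2) (T(m) = m - sqrt(1 + 1) = m - sqrt(2))
(G(18, 9) - 4069)/(T(42) + ((-343 - 605) + 917)) = (1 - 4069)/((42 - sqrt(2)) + ((-343 - 605) + 917)) = -4068/((42 - sqrt(2)) + (-948 + 917)) = -4068/((42 - sqrt(2)) - 31) = -4068/(11 - sqrt(2))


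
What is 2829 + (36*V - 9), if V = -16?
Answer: 2244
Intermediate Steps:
2829 + (36*V - 9) = 2829 + (36*(-16) - 9) = 2829 + (-576 - 9) = 2829 - 585 = 2244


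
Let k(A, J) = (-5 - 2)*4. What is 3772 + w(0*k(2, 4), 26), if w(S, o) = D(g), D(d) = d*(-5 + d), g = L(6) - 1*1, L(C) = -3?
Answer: 3808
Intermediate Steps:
k(A, J) = -28 (k(A, J) = -7*4 = -28)
g = -4 (g = -3 - 1*1 = -3 - 1 = -4)
w(S, o) = 36 (w(S, o) = -4*(-5 - 4) = -4*(-9) = 36)
3772 + w(0*k(2, 4), 26) = 3772 + 36 = 3808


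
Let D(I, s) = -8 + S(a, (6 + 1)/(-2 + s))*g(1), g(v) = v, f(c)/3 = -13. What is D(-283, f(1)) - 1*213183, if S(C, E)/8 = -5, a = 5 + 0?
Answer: -213231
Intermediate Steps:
a = 5
f(c) = -39 (f(c) = 3*(-13) = -39)
S(C, E) = -40 (S(C, E) = 8*(-5) = -40)
D(I, s) = -48 (D(I, s) = -8 - 40*1 = -8 - 40 = -48)
D(-283, f(1)) - 1*213183 = -48 - 1*213183 = -48 - 213183 = -213231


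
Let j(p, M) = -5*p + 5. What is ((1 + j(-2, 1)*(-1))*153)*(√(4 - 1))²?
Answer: -6426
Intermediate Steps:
j(p, M) = 5 - 5*p
((1 + j(-2, 1)*(-1))*153)*(√(4 - 1))² = ((1 + (5 - 5*(-2))*(-1))*153)*(√(4 - 1))² = ((1 + (5 + 10)*(-1))*153)*(√3)² = ((1 + 15*(-1))*153)*3 = ((1 - 15)*153)*3 = -14*153*3 = -2142*3 = -6426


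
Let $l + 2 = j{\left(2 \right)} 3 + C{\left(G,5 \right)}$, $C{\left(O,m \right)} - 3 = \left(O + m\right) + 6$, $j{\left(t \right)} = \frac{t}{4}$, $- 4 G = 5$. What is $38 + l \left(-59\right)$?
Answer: $- \frac{2739}{4} \approx -684.75$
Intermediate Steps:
$G = - \frac{5}{4}$ ($G = \left(- \frac{1}{4}\right) 5 = - \frac{5}{4} \approx -1.25$)
$j{\left(t \right)} = \frac{t}{4}$ ($j{\left(t \right)} = t \frac{1}{4} = \frac{t}{4}$)
$C{\left(O,m \right)} = 9 + O + m$ ($C{\left(O,m \right)} = 3 + \left(\left(O + m\right) + 6\right) = 3 + \left(6 + O + m\right) = 9 + O + m$)
$l = \frac{49}{4}$ ($l = -2 + \left(\frac{1}{4} \cdot 2 \cdot 3 + \left(9 - \frac{5}{4} + 5\right)\right) = -2 + \left(\frac{1}{2} \cdot 3 + \frac{51}{4}\right) = -2 + \left(\frac{3}{2} + \frac{51}{4}\right) = -2 + \frac{57}{4} = \frac{49}{4} \approx 12.25$)
$38 + l \left(-59\right) = 38 + \frac{49}{4} \left(-59\right) = 38 - \frac{2891}{4} = - \frac{2739}{4}$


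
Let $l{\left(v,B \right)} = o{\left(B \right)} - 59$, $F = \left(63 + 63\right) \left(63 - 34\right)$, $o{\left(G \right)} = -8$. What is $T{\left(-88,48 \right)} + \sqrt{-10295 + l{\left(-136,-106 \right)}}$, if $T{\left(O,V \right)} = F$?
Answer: $3654 + i \sqrt{10362} \approx 3654.0 + 101.79 i$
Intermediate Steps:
$F = 3654$ ($F = 126 \cdot 29 = 3654$)
$T{\left(O,V \right)} = 3654$
$l{\left(v,B \right)} = -67$ ($l{\left(v,B \right)} = -8 - 59 = -67$)
$T{\left(-88,48 \right)} + \sqrt{-10295 + l{\left(-136,-106 \right)}} = 3654 + \sqrt{-10295 - 67} = 3654 + \sqrt{-10362} = 3654 + i \sqrt{10362}$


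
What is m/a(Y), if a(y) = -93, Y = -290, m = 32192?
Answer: -32192/93 ≈ -346.15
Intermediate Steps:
m/a(Y) = 32192/(-93) = 32192*(-1/93) = -32192/93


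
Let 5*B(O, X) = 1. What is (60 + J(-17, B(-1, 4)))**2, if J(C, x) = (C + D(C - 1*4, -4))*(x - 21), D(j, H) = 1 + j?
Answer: 17205904/25 ≈ 6.8824e+5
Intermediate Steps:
B(O, X) = 1/5 (B(O, X) = (1/5)*1 = 1/5)
J(C, x) = (-21 + x)*(-3 + 2*C) (J(C, x) = (C + (1 + (C - 1*4)))*(x - 21) = (C + (1 + (C - 4)))*(-21 + x) = (C + (1 + (-4 + C)))*(-21 + x) = (C + (-3 + C))*(-21 + x) = (-3 + 2*C)*(-21 + x) = (-21 + x)*(-3 + 2*C))
(60 + J(-17, B(-1, 4)))**2 = (60 + (63 - 42*(-17) - 17*1/5 + (-3 - 17)/5))**2 = (60 + (63 + 714 - 17/5 + (1/5)*(-20)))**2 = (60 + (63 + 714 - 17/5 - 4))**2 = (60 + 3848/5)**2 = (4148/5)**2 = 17205904/25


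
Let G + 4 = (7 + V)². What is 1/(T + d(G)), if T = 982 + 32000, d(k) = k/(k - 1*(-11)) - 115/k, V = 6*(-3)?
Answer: 14976/493937401 ≈ 3.0320e-5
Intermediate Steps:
V = -18
G = 117 (G = -4 + (7 - 18)² = -4 + (-11)² = -4 + 121 = 117)
d(k) = -115/k + k/(11 + k) (d(k) = k/(k + 11) - 115/k = k/(11 + k) - 115/k = -115/k + k/(11 + k))
T = 32982
1/(T + d(G)) = 1/(32982 + (-1265 + 117² - 115*117)/(117*(11 + 117))) = 1/(32982 + (1/117)*(-1265 + 13689 - 13455)/128) = 1/(32982 + (1/117)*(1/128)*(-1031)) = 1/(32982 - 1031/14976) = 1/(493937401/14976) = 14976/493937401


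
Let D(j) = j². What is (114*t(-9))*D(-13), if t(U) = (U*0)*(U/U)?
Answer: 0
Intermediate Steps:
t(U) = 0 (t(U) = 0*1 = 0)
(114*t(-9))*D(-13) = (114*0)*(-13)² = 0*169 = 0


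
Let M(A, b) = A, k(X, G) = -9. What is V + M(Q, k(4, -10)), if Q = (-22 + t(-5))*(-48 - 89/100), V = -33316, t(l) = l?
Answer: -3199597/100 ≈ -31996.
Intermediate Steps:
Q = 132003/100 (Q = (-22 - 5)*(-48 - 89/100) = -27*(-48 - 89*1/100) = -27*(-48 - 89/100) = -27*(-4889/100) = 132003/100 ≈ 1320.0)
V + M(Q, k(4, -10)) = -33316 + 132003/100 = -3199597/100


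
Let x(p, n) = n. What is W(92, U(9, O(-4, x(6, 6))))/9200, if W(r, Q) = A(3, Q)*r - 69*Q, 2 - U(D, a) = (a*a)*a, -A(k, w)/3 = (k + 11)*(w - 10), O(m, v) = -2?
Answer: -3/40 ≈ -0.075000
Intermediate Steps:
A(k, w) = -3*(-10 + w)*(11 + k) (A(k, w) = -3*(k + 11)*(w - 10) = -3*(11 + k)*(-10 + w) = -3*(-10 + w)*(11 + k))
U(D, a) = 2 - a³ (U(D, a) = 2 - a*a*a = 2 - a²*a = 2 - a³)
W(r, Q) = -69*Q + r*(420 - 42*Q) (W(r, Q) = (330 - 33*Q + 30*3 - 3*3*Q)*r - 69*Q = (330 - 33*Q + 90 - 9*Q)*r - 69*Q = (420 - 42*Q)*r - 69*Q = r*(420 - 42*Q) - 69*Q = -69*Q + r*(420 - 42*Q))
W(92, U(9, O(-4, x(6, 6))))/9200 = (-69*(2 - 1*(-2)³) + 420*92 - 42*(2 - 1*(-2)³)*92)/9200 = (-69*(2 - 1*(-8)) + 38640 - 42*(2 - 1*(-8))*92)*(1/9200) = (-69*(2 + 8) + 38640 - 42*(2 + 8)*92)*(1/9200) = (-69*10 + 38640 - 42*10*92)*(1/9200) = (-690 + 38640 - 38640)*(1/9200) = -690*1/9200 = -3/40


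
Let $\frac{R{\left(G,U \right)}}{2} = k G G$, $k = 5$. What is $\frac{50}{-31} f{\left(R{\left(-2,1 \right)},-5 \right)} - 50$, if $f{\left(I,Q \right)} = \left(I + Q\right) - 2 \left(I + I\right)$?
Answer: $\frac{4700}{31} \approx 151.61$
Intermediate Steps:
$R{\left(G,U \right)} = 10 G^{2}$ ($R{\left(G,U \right)} = 2 \cdot 5 G G = 2 \cdot 5 G^{2} = 10 G^{2}$)
$f{\left(I,Q \right)} = Q - 3 I$ ($f{\left(I,Q \right)} = \left(I + Q\right) - 2 \cdot 2 I = \left(I + Q\right) - 4 I = Q - 3 I$)
$\frac{50}{-31} f{\left(R{\left(-2,1 \right)},-5 \right)} - 50 = \frac{50}{-31} \left(-5 - 3 \cdot 10 \left(-2\right)^{2}\right) - 50 = 50 \left(- \frac{1}{31}\right) \left(-5 - 3 \cdot 10 \cdot 4\right) - 50 = - \frac{50 \left(-5 - 120\right)}{31} - 50 = \left(- \frac{50}{31}\right) \left(-125\right) - 50 = \frac{6250}{31} - 50 = \frac{4700}{31}$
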